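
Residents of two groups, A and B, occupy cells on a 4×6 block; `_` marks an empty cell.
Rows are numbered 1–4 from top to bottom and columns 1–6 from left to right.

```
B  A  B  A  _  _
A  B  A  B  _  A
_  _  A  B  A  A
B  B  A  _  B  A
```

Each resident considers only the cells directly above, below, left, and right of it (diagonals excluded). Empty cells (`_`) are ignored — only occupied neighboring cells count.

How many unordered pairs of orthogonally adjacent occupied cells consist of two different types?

Scan each occupied cell's neighbors to the right and below so each pair is counted once.
From row 1: 7 unlike of 7 pairs (running 7/7).
From row 2: 3 unlike of 6 pairs (running 10/13).
From row 3: 3 unlike of 6 pairs (running 13/19).
From row 4: 2 unlike of 3 pairs (running 15/22).
Total adjacent occupied pairs: 22; unlike-type pairs: 15.

15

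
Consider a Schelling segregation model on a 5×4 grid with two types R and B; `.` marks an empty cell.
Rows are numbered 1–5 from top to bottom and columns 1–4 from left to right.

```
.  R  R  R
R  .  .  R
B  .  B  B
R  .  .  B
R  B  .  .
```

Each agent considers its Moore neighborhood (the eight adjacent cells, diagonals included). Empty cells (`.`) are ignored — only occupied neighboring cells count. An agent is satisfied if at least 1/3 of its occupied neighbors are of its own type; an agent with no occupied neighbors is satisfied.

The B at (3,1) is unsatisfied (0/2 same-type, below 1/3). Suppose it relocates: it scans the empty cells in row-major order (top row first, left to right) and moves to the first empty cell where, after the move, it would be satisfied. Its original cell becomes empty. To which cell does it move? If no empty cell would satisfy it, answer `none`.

(2,3)

Vacating (3,1). Empty cells in order:
  (1,1): 0/2 same-type → still unsatisfied.
  (2,2): 1/4 same-type → still unsatisfied.
  (2,3): 2/6 same-type → satisfied — stop here.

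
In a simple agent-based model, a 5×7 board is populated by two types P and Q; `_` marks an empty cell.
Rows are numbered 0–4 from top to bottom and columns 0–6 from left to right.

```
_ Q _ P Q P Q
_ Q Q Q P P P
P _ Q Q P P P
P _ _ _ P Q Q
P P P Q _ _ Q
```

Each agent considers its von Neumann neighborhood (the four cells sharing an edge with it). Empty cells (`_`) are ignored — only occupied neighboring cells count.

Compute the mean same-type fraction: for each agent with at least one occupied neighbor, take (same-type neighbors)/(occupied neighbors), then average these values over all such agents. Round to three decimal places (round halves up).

Row 0: (0,1)Q 1/1 · (0,3)P 0/2 · (0,4)Q 0/3 · (0,5)P 1/3 · (0,6)Q 0/2
Row 1: (1,1)Q 2/2 · (1,2)Q 3/3 · (1,3)Q 2/4 · (1,4)P 2/4 · (1,5)P 4/4 · (1,6)P 2/3
Row 2: (2,0)P 1/1 · (2,2)Q 2/2 · (2,3)Q 2/3 · (2,4)P 3/4 · (2,5)P 3/4 · (2,6)P 2/3
Row 3: (3,0)P 2/2 · (3,4)P 1/2 · (3,5)Q 1/3 · (3,6)Q 2/3
Row 4: (4,0)P 2/2 · (4,1)P 2/2 · (4,2)P 1/2 · (4,3)Q 0/1 · (4,6)Q 1/1
Sum over 26 agents: 1/1 + 0/2 + 0/3 + 1/3 + 0/2 + 2/2 + 3/3 + 2/4 + 2/4 + 4/4 + 2/3 + 1/1 + 2/2 + 2/3 + 3/4 + 3/4 + 2/3 + 2/2 + 1/2 + 1/3 + 2/3 + 2/2 + 2/2 + 1/2 + 0/1 + 1/1 = 101/6; mean = 101/6 ÷ 26 = 101/156 = 0.647435… → 0.647.

0.647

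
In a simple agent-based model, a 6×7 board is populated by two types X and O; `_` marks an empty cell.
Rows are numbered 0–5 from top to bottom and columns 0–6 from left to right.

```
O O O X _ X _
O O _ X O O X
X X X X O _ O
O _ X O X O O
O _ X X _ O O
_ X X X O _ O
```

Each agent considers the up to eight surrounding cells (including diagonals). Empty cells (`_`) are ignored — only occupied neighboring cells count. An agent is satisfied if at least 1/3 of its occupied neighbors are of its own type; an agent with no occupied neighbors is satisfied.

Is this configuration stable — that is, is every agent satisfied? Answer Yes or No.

Row 0: (0,0)O 3/3 ✓ · (0,1)O 4/4 ✓ · (0,2)O 2/4 ✓ · (0,3)X 1/3 ✓ · (0,5)X 1/3 ✓
Row 1: (1,0)O 3/5 ✓ · (1,1)O 4/7 ✓ · (1,3)X 3/6 ✓ · (1,4)O 2/6 ✓ · (1,5)O 3/5 ✓ · (1,6)X 1/3 ✓
Row 2: (2,0)X 1/4 ✗ · (2,1)X 3/6 ✓ · (2,2)X 4/6 ✓ · (2,3)X 4/7 ✓ · (2,4)O 4/7 ✓ · (2,6)O 3/4 ✓
Row 3: (3,0)O 1/3 ✓ · (3,2)X 5/6 ✓ · (3,3)O 1/7 ✗ · (3,4)X 2/6 ✓ · (3,5)O 5/6 ✓ · (3,6)O 4/4 ✓
Row 4: (4,0)O 1/2 ✓ · (4,2)X 5/6 ✓ · (4,3)X 5/7 ✓ · (4,5)O 5/6 ✓ · (4,6)O 4/4 ✓
Row 5: (5,1)X 2/3 ✓ · (5,2)X 4/4 ✓ · (5,3)X 3/4 ✓ · (5,4)O 1/3 ✓ · (5,6)O 2/2 ✓
For instance (2,0) has only 1/4 same-type neighbors, below 1/3.

No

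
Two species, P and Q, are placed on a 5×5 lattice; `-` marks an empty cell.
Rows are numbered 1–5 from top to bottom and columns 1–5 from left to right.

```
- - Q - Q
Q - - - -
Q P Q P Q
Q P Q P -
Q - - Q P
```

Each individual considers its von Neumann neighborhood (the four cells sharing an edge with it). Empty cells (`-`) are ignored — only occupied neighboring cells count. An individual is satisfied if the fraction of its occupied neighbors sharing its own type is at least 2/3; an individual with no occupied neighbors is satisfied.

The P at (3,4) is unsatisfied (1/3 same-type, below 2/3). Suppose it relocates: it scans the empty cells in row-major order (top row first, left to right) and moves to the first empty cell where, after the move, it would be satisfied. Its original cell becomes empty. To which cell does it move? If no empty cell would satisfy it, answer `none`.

Vacating (3,4). Empty cells in order:
  (1,1): 0/1 same-type → still unsatisfied.
  (1,2): 0/1 same-type → still unsatisfied.
  (1,4): 0/2 same-type → still unsatisfied.
  (2,2): 1/2 same-type → still unsatisfied.
  (2,3): 0/2 same-type → still unsatisfied.
  (2,4): 0/0 same-type → satisfied — stop here.

(2,4)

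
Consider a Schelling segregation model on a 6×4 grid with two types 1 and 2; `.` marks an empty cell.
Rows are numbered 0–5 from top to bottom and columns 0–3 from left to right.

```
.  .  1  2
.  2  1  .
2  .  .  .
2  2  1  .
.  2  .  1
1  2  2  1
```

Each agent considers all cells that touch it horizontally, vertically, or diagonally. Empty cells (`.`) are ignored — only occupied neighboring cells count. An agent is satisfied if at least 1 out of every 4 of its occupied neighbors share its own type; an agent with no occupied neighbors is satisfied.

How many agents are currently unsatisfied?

(0,2)1 1/3 ✓
(0,3)2 0/2 ✗
(1,1)2 1/3 ✓
(1,2)1 1/3 ✓
(2,0)2 3/3 ✓
(3,0)2 3/3 ✓
(3,1)2 3/4 ✓
(3,2)1 1/3 ✓
(4,1)2 4/6 ✓
(4,3)1 2/3 ✓
(5,0)1 0/2 ✗
(5,1)2 2/3 ✓
(5,2)2 2/4 ✓
(5,3)1 1/2 ✓
Unsatisfied: (0,3), (5,0) — 2 in total.

2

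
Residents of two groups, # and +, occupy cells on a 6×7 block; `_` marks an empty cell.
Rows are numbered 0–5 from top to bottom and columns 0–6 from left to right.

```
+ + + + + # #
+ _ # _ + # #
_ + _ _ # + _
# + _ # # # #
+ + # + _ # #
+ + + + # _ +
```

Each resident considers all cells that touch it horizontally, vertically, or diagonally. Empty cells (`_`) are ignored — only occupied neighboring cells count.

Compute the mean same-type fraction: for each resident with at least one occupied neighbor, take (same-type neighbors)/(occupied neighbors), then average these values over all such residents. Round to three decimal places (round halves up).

Row 0: (0,0)+ 2/2 · (0,1)+ 3/4 · (0,2)+ 2/3 · (0,3)+ 3/4 · (0,4)+ 2/4 · (0,5)# 3/5 · (0,6)# 3/3
Row 1: (1,0)+ 3/3 · (1,2)# 0/4 · (1,4)+ 3/6 · (1,5)# 4/7 · (1,6)# 3/4
Row 2: (2,1)+ 2/4 · (2,4)# 4/6 · (2,5)+ 1/7
Row 3: (3,0)# 0/4 · (3,1)+ 3/5 · (3,3)# 3/4 · (3,4)# 4/6 · (3,5)# 5/6 · (3,6)# 3/4
Row 4: (4,0)+ 4/5 · (4,1)+ 5/7 · (4,2)# 1/7 · (4,3)+ 2/6 · (4,5)# 5/6 · (4,6)# 3/4
Row 5: (5,0)+ 3/3 · (5,1)+ 4/5 · (5,2)+ 4/5 · (5,3)+ 2/4 · (5,4)# 1/3 · (5,6)+ 0/2
Sum over 33 residents: 2/2 + 3/4 + 2/3 + 3/4 + 2/4 + 3/5 + 3/3 + 3/3 + 0/4 + 3/6 + 4/7 + 3/4 + 2/4 + 4/6 + 1/7 + 0/4 + 3/5 + 3/4 + 4/6 + 5/6 + 3/4 + 4/5 + 5/7 + 1/7 + 2/6 + 5/6 + 3/4 + 3/3 + 4/5 + 4/5 + 2/4 + 1/3 + 0/2 = 4201/210; mean = 4201/210 ÷ 33 = 4201/6930 = 0.606204… → 0.606.

0.606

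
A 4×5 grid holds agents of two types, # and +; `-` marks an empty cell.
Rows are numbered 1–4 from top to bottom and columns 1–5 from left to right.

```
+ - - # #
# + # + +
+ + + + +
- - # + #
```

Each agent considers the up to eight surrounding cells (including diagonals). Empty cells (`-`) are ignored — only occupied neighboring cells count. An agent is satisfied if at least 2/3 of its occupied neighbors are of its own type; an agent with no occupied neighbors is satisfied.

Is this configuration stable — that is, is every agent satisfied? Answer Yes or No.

No

Row 1: (1,1)+ 1/2 ✗ · (1,4)# 2/4 ✗ · (1,5)# 1/3 ✗
Row 2: (2,1)# 0/4 ✗ · (2,2)+ 4/6 ✓ · (2,3)# 1/6 ✗ · (2,4)+ 4/7 ✗ · (2,5)+ 3/5 ✗
Row 3: (3,1)+ 2/3 ✓ · (3,2)+ 3/6 ✗ · (3,3)+ 5/7 ✓ · (3,4)+ 5/8 ✗ · (3,5)+ 4/5 ✓
Row 4: (4,3)# 0/4 ✗ · (4,4)+ 3/5 ✗ · (4,5)# 0/3 ✗
For instance (1,1) has only 1/2 same-type neighbors, below 2/3.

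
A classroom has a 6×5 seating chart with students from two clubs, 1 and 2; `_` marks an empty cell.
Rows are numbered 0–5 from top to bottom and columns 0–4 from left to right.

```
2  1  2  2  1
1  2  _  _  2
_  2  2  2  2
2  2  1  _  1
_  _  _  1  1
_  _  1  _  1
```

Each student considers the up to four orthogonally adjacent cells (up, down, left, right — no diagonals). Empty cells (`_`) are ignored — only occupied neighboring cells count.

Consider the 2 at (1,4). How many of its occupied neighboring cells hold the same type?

Occupied neighbors of (1,4): (0,4)=1, (2,4)=2.
Same type (2): 1 of 2.

1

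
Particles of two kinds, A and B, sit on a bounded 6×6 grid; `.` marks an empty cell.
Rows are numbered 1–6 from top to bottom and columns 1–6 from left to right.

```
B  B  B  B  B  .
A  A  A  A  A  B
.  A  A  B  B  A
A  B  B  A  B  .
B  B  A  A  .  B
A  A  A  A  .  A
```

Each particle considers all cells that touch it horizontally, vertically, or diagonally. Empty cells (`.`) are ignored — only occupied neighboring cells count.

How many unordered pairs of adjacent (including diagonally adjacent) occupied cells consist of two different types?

45

Scan each occupied cell's neighbors to the right and below (and the two forward diagonals) so each pair is counted once.
From row 1: 13 unlike of 18 pairs (running 13/18).
From row 2: 7 unlike of 19 pairs (running 20/37).
From row 3: 9 unlike of 16 pairs (running 29/53).
From row 4: 9 unlike of 16 pairs (running 38/69).
From row 5: 7 unlike of 14 pairs (running 45/83).
From row 6: 0 unlike of 3 pairs (running 45/86).
Total adjacent occupied pairs: 86; unlike-type pairs: 45.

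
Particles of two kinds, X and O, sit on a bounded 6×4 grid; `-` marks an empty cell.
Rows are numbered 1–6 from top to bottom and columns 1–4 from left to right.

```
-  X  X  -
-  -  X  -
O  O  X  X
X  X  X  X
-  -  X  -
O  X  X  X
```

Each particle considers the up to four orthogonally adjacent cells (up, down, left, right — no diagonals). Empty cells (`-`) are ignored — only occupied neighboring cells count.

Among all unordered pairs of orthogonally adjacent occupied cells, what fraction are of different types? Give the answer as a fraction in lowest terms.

Scan each occupied cell's neighbors to the right and below so each pair is counted once.
Row 1: X(1,2)–X(1,3)= X(1,3)–X(2,3)=  → 0/2 unlike.
Row 2: X(2,3)–X(3,3)=  → 0/1 unlike.
Row 3: O(3,1)–O(3,2)= O(3,1)–X(4,1)≠ O(3,2)–X(3,3)≠ O(3,2)–X(4,2)≠ X(3,3)–X(3,4)= X(3,3)–X(4,3)= X(3,4)–X(4,4)=  → 3/7 unlike.
Row 4: X(4,1)–X(4,2)= X(4,2)–X(4,3)= X(4,3)–X(4,4)= X(4,3)–X(5,3)=  → 0/4 unlike.
Row 5: X(5,3)–X(6,3)=  → 0/1 unlike.
Row 6: O(6,1)–X(6,2)≠ X(6,2)–X(6,3)= X(6,3)–X(6,4)=  → 1/3 unlike.
Total adjacent occupied pairs: 18; unlike-type pairs: 4.
4/18 reduces to 2/9.

2/9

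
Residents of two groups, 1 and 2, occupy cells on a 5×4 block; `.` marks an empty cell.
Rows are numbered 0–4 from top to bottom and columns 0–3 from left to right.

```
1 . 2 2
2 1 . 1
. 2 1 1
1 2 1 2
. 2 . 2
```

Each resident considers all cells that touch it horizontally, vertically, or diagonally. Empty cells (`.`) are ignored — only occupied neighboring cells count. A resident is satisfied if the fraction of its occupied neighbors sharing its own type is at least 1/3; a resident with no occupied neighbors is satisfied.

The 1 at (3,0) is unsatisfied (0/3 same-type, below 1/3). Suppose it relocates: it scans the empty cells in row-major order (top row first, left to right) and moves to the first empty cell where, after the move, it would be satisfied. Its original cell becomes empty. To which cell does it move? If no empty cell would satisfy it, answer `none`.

(0,1)

Vacating (3,0). Empty cells in order:
  (0,1): 2/4 same-type → satisfied — stop here.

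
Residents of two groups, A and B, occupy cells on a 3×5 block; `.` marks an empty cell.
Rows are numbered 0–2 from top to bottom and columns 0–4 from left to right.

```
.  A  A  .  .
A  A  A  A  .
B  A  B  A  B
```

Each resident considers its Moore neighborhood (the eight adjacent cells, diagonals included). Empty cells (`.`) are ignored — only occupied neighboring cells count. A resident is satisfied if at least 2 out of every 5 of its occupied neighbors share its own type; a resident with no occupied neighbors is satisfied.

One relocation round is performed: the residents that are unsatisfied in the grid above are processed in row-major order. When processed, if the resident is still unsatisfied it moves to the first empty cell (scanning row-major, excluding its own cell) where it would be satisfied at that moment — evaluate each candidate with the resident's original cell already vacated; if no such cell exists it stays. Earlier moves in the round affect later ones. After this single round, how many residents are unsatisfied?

Initially unsatisfied (in order): (2,0), (2,2), (2,4).
  (2,0): no empty cell satisfies it; stays.
  (2,2): no empty cell satisfies it; stays.
  (2,4): no empty cell satisfies it; stays.
Resulting grid:
. A A . .
A A A A .
B A B A B
Unsatisfied now: (2,0), (2,2), (2,4).

3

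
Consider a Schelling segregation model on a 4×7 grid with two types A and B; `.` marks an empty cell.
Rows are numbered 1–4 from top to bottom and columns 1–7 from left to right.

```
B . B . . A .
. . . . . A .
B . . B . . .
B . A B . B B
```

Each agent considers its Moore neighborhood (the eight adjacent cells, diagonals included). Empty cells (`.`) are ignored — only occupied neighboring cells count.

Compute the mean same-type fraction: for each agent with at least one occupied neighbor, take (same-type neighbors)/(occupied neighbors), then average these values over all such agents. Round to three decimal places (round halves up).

Row 1: (1,1)B — no occupied neighbors · (1,3)B — no occupied neighbors · (1,6)A 1/1
Row 2: (2,6)A 1/1
Row 3: (3,1)B 1/1 · (3,4)B 1/2
Row 4: (4,1)B 1/1 · (4,3)A 0/2 · (4,4)B 1/2 · (4,6)B 1/1 · (4,7)B 1/1
Sum over 9 agents: 1/1 + 1/1 + 1/1 + 1/2 + 1/1 + 0/2 + 1/2 + 1/1 + 1/1 = 7; mean = 7 ÷ 9 = 7/9 = 0.777777… → 0.778.

0.778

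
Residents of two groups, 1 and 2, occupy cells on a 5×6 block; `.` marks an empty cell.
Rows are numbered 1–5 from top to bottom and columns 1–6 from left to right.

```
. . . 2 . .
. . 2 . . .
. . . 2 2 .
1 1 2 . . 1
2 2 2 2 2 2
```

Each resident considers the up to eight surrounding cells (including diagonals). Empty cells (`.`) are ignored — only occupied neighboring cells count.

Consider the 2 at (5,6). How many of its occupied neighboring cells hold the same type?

Occupied neighbors of (5,6): (4,6)=1, (5,5)=2.
Same type (2): 1 of 2.

1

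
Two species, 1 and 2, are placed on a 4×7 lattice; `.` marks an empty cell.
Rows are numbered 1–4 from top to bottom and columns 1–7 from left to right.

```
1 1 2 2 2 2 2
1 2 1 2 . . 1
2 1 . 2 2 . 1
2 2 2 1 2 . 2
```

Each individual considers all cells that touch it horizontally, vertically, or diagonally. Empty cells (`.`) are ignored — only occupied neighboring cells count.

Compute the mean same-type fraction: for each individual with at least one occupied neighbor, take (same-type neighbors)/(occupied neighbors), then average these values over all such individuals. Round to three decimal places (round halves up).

0.544

(1,1)1 2/3
(1,2)1 3/5
(1,3)2 3/5
(1,4)2 3/4
(1,5)2 3/3
(1,6)2 2/3
(1,7)2 1/2
(2,1)1 3/5
(2,2)2 2/7
(2,3)1 2/7
(2,4)2 5/6
(2,7)1 1/3
(3,1)2 3/5
(3,2)1 2/7
(3,4)2 4/6
(3,5)2 3/4
(3,7)1 1/2
(4,1)2 2/3
(4,2)2 3/4
(4,3)2 2/4
(4,4)1 0/4
(4,5)2 2/3
(4,7)2 0/1
Sum over 23 individuals: 2/3 + 3/5 + 3/5 + 3/4 + 3/3 + 2/3 + 1/2 + 3/5 + 2/7 + 2/7 + 5/6 + 1/3 + 3/5 + 2/7 + 4/6 + 3/4 + 1/2 + 2/3 + 3/4 + 2/4 + 0/4 + 2/3 + 0/1 = 1751/140; mean = 1751/140 ÷ 23 = 1751/3220 = 0.543788… → 0.544.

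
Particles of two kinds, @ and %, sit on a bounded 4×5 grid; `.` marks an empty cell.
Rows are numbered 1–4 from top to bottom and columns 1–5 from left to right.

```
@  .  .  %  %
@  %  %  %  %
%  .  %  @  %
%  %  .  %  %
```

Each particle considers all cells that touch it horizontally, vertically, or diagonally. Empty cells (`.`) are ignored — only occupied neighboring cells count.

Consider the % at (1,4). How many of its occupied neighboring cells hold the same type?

Occupied neighbors of (1,4): (1,5)=%, (2,3)=%, (2,4)=%, (2,5)=%.
Same type (%): 4 of 4.

4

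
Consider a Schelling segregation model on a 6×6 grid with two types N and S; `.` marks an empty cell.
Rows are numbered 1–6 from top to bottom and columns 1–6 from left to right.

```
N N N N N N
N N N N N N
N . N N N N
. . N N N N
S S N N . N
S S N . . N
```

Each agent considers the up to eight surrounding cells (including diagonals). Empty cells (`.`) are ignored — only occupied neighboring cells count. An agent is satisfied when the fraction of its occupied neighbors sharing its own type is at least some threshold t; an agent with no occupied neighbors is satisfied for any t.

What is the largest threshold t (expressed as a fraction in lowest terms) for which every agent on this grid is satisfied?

Row 1: (1,1)N 3/3 · (1,2)N 5/5 · (1,3)N 5/5 · (1,4)N 5/5 · (1,5)N 5/5 · (1,6)N 3/3
Row 2: (2,1)N 4/4 · (2,2)N 7/7 · (2,3)N 7/7 · (2,4)N 8/8 · (2,5)N 8/8 · (2,6)N 5/5
Row 3: (3,1)N 2/2 · (3,3)N 6/6 · (3,4)N 8/8 · (3,5)N 8/8 · (3,6)N 5/5
Row 4: (4,3)N 5/6 · (4,4)N 7/7 · (4,5)N 7/7 · (4,6)N 4/4
Row 5: (5,1)S 3/3 · (5,2)S 3/6 · (5,3)N 4/6 · (5,4)N 5/5 · (5,6)N 3/3
Row 6: (6,1)S 3/3 · (6,2)S 3/5 · (6,3)N 2/4 · (6,6)N 1/1
The smallest same-type fraction is 3/6 at (5,2), which reduces to 1/2. Any threshold above that leaves this agent unsatisfied.

1/2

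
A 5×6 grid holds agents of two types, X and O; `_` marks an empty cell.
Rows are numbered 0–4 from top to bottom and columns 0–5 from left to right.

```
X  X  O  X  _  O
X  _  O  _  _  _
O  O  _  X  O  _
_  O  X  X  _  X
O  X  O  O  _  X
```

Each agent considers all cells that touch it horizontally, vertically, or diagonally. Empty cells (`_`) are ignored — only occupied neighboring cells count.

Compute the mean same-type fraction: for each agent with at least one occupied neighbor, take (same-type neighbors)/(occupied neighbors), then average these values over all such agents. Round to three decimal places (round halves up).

0.473

Row 0: (0,0)X 2/2 · (0,1)X 2/4 · (0,2)O 1/3 · (0,3)X 0/2 · (0,5)O — no occupied neighbors
Row 1: (1,0)X 2/4 · (1,2)O 2/5
Row 2: (2,0)O 2/3 · (2,1)O 3/5 · (2,3)X 2/4 · (2,4)O 0/3
Row 3: (3,1)O 4/6 · (3,2)X 3/7 · (3,3)X 2/5 · (3,5)X 1/2
Row 4: (4,0)O 1/2 · (4,1)X 1/4 · (4,2)O 2/5 · (4,3)O 1/3 · (4,5)X 1/1
Sum over 19 agents: 2/2 + 2/4 + 1/3 + 0/2 + 2/4 + 2/5 + 2/3 + 3/5 + 2/4 + 0/3 + 4/6 + 3/7 + 2/5 + 1/2 + 1/2 + 1/4 + 2/5 + 1/3 + 1/1 = 1257/140; mean = 1257/140 ÷ 19 = 1257/2660 = 0.472556… → 0.473.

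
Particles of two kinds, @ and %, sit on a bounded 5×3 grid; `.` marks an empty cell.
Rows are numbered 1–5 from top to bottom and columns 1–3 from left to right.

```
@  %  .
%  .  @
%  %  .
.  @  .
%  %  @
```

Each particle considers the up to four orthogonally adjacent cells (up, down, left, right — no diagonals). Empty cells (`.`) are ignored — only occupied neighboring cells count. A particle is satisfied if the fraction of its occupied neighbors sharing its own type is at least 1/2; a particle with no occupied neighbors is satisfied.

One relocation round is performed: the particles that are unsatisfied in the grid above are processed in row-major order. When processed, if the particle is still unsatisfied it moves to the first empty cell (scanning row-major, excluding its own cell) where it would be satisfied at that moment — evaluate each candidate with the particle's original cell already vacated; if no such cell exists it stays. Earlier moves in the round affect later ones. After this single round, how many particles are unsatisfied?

Initially unsatisfied (in order): (1,1), (1,2), (4,2), (5,2), (5,3).
  (1,1) → (1,3).
  (1,2) → (1,1).
  (4,2) → (1,2).
  (5,2): now satisfied by earlier moves; stays.
  (5,3) → (2,2).
Resulting grid:
% @ @
% @ @
% % .
. . .
% % .
All satisfied now.

0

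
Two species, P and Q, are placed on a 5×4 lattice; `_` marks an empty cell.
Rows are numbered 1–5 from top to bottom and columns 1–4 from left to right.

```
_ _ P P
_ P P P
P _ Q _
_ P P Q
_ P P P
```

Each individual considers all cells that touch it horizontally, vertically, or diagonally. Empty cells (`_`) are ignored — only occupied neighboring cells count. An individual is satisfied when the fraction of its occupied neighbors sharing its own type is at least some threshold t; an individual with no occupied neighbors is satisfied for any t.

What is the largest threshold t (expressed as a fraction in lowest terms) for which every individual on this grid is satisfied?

1/6

(1,3)P 4/4
(1,4)P 3/3
(2,2)P 3/4
(2,3)P 4/5
(2,4)P 3/4
(3,1)P 2/2
(3,3)Q 1/6
(4,2)P 4/5
(4,3)P 4/6
(4,4)Q 1/4
(5,2)P 3/3
(5,3)P 4/5
(5,4)P 2/3
The smallest same-type fraction is 1/6 at (3,3), which reduces to 1/6. Any threshold above that leaves this individual unsatisfied.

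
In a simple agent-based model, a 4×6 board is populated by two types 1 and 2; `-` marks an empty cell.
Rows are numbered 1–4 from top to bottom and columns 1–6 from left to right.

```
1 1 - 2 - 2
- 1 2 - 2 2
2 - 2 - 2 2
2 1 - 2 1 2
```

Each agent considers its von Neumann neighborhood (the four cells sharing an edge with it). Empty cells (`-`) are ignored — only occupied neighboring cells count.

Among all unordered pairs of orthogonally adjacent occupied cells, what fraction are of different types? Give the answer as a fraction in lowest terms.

Scan each occupied cell's neighbors to the right and below so each pair is counted once.
From row 1: 0 unlike of 3 pairs (running 0/3).
From row 2: 1 unlike of 5 pairs (running 1/8).
From row 3: 1 unlike of 4 pairs (running 2/12).
From row 4: 3 unlike of 3 pairs (running 5/15).
Total adjacent occupied pairs: 15; unlike-type pairs: 5.
5/15 reduces to 1/3.

1/3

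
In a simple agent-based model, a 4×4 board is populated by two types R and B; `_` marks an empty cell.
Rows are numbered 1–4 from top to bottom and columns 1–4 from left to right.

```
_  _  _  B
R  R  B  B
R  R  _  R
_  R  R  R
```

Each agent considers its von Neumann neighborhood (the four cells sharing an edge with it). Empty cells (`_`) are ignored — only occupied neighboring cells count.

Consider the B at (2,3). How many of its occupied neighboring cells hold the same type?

1

Occupied neighbors of (2,3): (2,2)=R, (2,4)=B.
Same type (B): 1 of 2.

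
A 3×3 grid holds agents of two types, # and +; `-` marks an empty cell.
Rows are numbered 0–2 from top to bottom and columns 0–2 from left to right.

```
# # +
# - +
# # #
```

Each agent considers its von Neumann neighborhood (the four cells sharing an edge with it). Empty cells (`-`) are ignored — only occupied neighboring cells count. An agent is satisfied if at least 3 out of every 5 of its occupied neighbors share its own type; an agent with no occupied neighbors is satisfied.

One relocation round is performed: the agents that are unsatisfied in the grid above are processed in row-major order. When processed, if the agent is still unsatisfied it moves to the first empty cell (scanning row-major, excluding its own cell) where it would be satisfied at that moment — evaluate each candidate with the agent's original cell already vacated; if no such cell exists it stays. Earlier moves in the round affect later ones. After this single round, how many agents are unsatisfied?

Initially unsatisfied (in order): (0,1), (0,2), (1,2), (2,2).
  (0,1) → (1,1).
  (0,2): now satisfied by earlier moves; stays.
  (1,2): no empty cell satisfies it; stays.
  (2,2) → (0,1).
Resulting grid:
# # +
# # +
# # -
Unsatisfied now: (0,2), (1,2).

2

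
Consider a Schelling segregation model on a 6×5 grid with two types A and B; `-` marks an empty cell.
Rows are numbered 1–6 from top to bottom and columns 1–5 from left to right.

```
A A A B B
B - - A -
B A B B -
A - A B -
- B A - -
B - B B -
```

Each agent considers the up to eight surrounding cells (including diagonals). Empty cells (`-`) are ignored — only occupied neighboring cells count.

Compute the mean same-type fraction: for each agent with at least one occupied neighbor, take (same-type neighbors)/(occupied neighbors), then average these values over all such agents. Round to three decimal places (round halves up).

Row 1: (1,1)A 1/2 · (1,2)A 2/3 · (1,3)A 2/3 · (1,4)B 1/3 · (1,5)B 1/2
Row 2: (2,1)B 1/4 · (2,4)A 1/5
Row 3: (3,1)B 1/3 · (3,2)A 2/5 · (3,3)B 2/5 · (3,4)B 2/4
Row 4: (4,1)A 1/3 · (4,3)A 2/6 · (4,4)B 2/4
Row 5: (5,2)B 2/5 · (5,3)A 1/5
Row 6: (6,1)B 1/1 · (6,3)B 2/3 · (6,4)B 1/2
Sum over 19 agents: 1/2 + 2/3 + 2/3 + 1/3 + 1/2 + 1/4 + 1/5 + 1/3 + 2/5 + 2/5 + 2/4 + 1/3 + 2/6 + 2/4 + 2/5 + 1/5 + 1/1 + 2/3 + 1/2 = 521/60; mean = 521/60 ÷ 19 = 521/1140 = 0.457017… → 0.457.

0.457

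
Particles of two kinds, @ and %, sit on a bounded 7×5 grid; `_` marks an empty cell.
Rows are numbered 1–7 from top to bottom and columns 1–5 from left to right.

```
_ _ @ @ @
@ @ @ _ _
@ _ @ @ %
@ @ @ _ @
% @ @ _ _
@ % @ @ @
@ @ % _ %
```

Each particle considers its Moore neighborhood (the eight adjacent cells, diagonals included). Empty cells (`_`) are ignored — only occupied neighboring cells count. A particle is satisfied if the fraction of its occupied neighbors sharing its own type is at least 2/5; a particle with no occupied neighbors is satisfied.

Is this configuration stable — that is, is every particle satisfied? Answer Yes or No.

No

(1,3)@ 3/3 ✓
(1,4)@ 3/3 ✓
(1,5)@ 1/1 ✓
(2,1)@ 2/2 ✓
(2,2)@ 5/5 ✓
(2,3)@ 5/5 ✓
(3,1)@ 4/4 ✓
(3,3)@ 5/5 ✓
(3,4)@ 4/5 ✓
(3,5)% 0/2 ✗
(4,1)@ 3/4 ✓
(4,2)@ 6/7 ✓
(4,3)@ 5/5 ✓
(4,5)@ 1/2 ✓
(5,1)% 1/5 ✗
(5,2)@ 6/8 ✓
(5,3)@ 5/6 ✓
(6,1)@ 3/5 ✓
(6,2)% 2/8 ✗
(6,3)@ 4/6 ✓
(6,4)@ 3/5 ✓
(6,5)@ 1/2 ✓
(7,1)@ 2/3 ✓
(7,2)@ 3/5 ✓
(7,3)% 1/4 ✗
(7,5)% 0/2 ✗
For instance (3,5) has only 0/2 same-type neighbors, below 2/5.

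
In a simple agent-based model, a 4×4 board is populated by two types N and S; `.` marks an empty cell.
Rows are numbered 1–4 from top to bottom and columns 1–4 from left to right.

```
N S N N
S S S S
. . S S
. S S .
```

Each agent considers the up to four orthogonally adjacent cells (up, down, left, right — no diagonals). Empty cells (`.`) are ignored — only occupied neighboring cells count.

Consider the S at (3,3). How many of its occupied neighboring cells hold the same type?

3

Occupied neighbors of (3,3): (2,3)=S, (4,3)=S, (3,4)=S.
Same type (S): 3 of 3.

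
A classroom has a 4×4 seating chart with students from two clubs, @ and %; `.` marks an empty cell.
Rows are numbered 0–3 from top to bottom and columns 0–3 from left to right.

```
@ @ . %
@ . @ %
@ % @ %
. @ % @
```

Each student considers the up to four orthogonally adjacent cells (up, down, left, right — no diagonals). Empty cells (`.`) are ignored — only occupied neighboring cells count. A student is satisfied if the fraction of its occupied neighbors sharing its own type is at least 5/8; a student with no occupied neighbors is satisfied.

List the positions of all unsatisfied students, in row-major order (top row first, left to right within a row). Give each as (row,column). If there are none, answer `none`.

Row 0: (0,0)@ 2/2 ✓ · (0,1)@ 1/1 ✓ · (0,3)% 1/1 ✓
Row 1: (1,0)@ 2/2 ✓ · (1,2)@ 1/2 ✗ · (1,3)% 2/3 ✓
Row 2: (2,0)@ 1/2 ✗ · (2,1)% 0/3 ✗ · (2,2)@ 1/4 ✗ · (2,3)% 1/3 ✗
Row 3: (3,1)@ 0/2 ✗ · (3,2)% 0/3 ✗ · (3,3)@ 0/2 ✗

(1,2), (2,0), (2,1), (2,2), (2,3), (3,1), (3,2), (3,3)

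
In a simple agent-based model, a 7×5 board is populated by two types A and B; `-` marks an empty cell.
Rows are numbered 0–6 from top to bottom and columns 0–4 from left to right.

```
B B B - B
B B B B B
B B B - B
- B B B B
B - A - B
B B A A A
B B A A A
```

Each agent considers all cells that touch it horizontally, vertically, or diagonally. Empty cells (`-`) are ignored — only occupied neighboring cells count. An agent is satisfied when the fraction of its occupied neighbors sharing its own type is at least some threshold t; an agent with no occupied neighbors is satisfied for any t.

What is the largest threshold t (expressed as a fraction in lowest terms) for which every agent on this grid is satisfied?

1/3

Row 0: (0,0)B 3/3 · (0,1)B 5/5 · (0,2)B 4/4 · (0,4)B 2/2
Row 1: (1,0)B 5/5 · (1,1)B 8/8 · (1,2)B 6/6 · (1,3)B 6/6 · (1,4)B 3/3
Row 2: (2,0)B 4/4 · (2,1)B 7/7 · (2,2)B 7/7 · (2,4)B 4/4
Row 3: (3,1)B 5/6 · (3,2)B 4/5 · (3,3)B 5/6 · (3,4)B 3/3
Row 4: (4,0)B 3/3 · (4,2)A 2/6 · (4,4)B 2/4
Row 5: (5,0)B 4/4 · (5,1)B 4/7 · (5,2)A 4/6 · (5,3)A 6/7 · (5,4)A 3/4
Row 6: (6,0)B 3/3 · (6,1)B 3/5 · (6,2)A 3/5 · (6,3)A 5/5 · (6,4)A 3/3
The smallest same-type fraction is 2/6 at (4,2), which reduces to 1/3. Any threshold above that leaves this agent unsatisfied.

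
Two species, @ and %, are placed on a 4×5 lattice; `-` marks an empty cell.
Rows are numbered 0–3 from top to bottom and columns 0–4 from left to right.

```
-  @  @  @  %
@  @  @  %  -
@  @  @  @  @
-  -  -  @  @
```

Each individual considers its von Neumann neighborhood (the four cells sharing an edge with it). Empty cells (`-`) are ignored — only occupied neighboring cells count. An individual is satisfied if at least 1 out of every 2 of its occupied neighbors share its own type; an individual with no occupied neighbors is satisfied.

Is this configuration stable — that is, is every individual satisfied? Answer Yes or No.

No

(0,1)@ 2/2 satisfied
(0,2)@ 3/3 satisfied
(0,3)@ 1/3 not
(0,4)% 0/1 not
(1,0)@ 2/2 satisfied
(1,1)@ 4/4 satisfied
(1,2)@ 3/4 satisfied
(1,3)% 0/3 not
(2,0)@ 2/2 satisfied
(2,1)@ 3/3 satisfied
(2,2)@ 3/3 satisfied
(2,3)@ 3/4 satisfied
(2,4)@ 2/2 satisfied
(3,3)@ 2/2 satisfied
(3,4)@ 2/2 satisfied
For instance (0,3) has only 1/3 same-type neighbors, below 1/2.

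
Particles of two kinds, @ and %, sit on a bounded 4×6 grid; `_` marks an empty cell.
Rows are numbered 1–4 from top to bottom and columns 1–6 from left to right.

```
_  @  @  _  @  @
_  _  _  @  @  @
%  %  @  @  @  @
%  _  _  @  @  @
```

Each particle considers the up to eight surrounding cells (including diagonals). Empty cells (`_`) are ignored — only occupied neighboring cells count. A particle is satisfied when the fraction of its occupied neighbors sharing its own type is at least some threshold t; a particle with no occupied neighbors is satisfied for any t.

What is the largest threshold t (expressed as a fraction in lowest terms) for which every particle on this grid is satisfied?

2/3

(1,2)@ 1/1
(1,3)@ 2/2
(1,5)@ 4/4
(1,6)@ 3/3
(2,4)@ 6/6
(2,5)@ 7/7
(2,6)@ 5/5
(3,1)% 2/2
(3,2)% 2/3
(3,3)@ 3/4
(3,4)@ 6/6
(3,5)@ 8/8
(3,6)@ 5/5
(4,1)% 2/2
(4,4)@ 4/4
(4,5)@ 5/5
(4,6)@ 3/3
The smallest same-type fraction is 2/3 at (3,2), which reduces to 2/3. Any threshold above that leaves this particle unsatisfied.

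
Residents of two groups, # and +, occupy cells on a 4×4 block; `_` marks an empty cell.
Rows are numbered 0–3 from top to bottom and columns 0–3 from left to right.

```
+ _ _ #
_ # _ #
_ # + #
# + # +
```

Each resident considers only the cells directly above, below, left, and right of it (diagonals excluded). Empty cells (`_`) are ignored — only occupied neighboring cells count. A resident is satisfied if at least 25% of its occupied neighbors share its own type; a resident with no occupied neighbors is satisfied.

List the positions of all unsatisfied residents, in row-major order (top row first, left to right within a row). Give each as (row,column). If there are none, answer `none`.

Row 0: (0,0)+ 0/0 satisfied · (0,3)# 1/1 satisfied
Row 1: (1,1)# 1/1 satisfied · (1,3)# 2/2 satisfied
Row 2: (2,1)# 1/3 satisfied · (2,2)+ 0/3 not · (2,3)# 1/3 satisfied
Row 3: (3,0)# 0/1 not · (3,1)+ 0/3 not · (3,2)# 0/3 not · (3,3)+ 0/2 not

(2,2), (3,0), (3,1), (3,2), (3,3)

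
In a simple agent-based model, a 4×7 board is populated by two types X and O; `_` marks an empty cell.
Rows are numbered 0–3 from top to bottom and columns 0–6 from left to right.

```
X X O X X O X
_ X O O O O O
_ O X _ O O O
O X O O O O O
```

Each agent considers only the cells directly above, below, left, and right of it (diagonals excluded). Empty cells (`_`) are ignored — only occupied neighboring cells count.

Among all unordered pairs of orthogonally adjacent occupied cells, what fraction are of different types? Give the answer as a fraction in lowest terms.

5/12

Scan each occupied cell's neighbors to the right and below so each pair is counted once.
From row 0: 7 unlike of 12 pairs (running 7/12).
From row 1: 3 unlike of 10 pairs (running 10/22).
From row 2: 3 unlike of 8 pairs (running 13/30).
From row 3: 2 unlike of 6 pairs (running 15/36).
Total adjacent occupied pairs: 36; unlike-type pairs: 15.
15/36 reduces to 5/12.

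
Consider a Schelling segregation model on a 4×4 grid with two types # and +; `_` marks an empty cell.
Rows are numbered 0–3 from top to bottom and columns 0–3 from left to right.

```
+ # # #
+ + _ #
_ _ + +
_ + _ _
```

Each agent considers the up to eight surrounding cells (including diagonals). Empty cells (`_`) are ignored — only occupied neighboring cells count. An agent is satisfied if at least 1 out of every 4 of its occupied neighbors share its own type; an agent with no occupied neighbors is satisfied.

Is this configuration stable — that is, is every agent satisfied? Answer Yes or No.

Yes

Row 0: (0,0)+ 2/3 ✓ · (0,1)# 1/4 ✓ · (0,2)# 3/4 ✓ · (0,3)# 2/2 ✓
Row 1: (1,0)+ 2/3 ✓ · (1,1)+ 3/5 ✓ · (1,3)# 2/4 ✓
Row 2: (2,2)+ 3/4 ✓ · (2,3)+ 1/2 ✓
Row 3: (3,1)+ 1/1 ✓
All meet the threshold, so the configuration is stable.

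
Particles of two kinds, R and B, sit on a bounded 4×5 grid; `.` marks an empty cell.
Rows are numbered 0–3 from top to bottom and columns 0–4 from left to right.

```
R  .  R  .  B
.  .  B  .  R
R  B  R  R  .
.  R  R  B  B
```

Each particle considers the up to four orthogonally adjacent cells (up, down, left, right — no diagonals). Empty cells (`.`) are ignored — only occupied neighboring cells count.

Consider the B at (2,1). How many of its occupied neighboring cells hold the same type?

Occupied neighbors of (2,1): (3,1)=R, (2,0)=R, (2,2)=R.
Same type (B): 0 of 3.

0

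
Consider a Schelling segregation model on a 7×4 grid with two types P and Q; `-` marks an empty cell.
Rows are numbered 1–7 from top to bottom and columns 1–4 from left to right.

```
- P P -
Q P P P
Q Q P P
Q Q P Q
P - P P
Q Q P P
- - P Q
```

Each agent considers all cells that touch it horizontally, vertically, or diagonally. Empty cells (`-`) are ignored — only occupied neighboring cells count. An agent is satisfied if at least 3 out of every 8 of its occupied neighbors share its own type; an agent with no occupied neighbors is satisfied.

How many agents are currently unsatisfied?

(1,2)P 3/4 ok
(1,3)P 4/4 ok
(2,1)Q 2/4 ok
(2,2)P 4/7 ok
(2,3)P 6/7 ok
(2,4)P 4/4 ok
(3,1)Q 4/5 ok
(3,2)Q 4/8 ok
(3,3)P 5/8 ok
(3,4)P 4/5 ok
(4,1)Q 3/4 ok
(4,2)Q 3/7 ok
(4,3)P 4/7 ok
(4,4)Q 0/5 unhappy
(5,1)P 0/4 unhappy
(5,3)P 4/7 ok
(5,4)P 4/5 ok
(6,1)Q 1/2 ok
(6,2)Q 1/5 unhappy
(6,3)P 4/6 ok
(6,4)P 4/5 ok
(7,3)P 2/4 ok
(7,4)Q 0/3 unhappy
Unsatisfied: (4,4), (5,1), (6,2), (7,4) — 4 in total.

4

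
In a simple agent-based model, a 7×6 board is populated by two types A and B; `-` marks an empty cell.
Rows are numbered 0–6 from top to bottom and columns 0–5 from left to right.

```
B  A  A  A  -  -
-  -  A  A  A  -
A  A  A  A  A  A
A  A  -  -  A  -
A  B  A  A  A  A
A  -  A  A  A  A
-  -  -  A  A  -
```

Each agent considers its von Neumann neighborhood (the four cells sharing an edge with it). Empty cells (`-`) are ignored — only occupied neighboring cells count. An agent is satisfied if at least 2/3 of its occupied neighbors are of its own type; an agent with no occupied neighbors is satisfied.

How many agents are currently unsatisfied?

3

(0,0)B 0/1 ✗
(0,1)A 1/2 ✗
(0,2)A 3/3 ✓
(0,3)A 2/2 ✓
(1,2)A 3/3 ✓
(1,3)A 4/4 ✓
(1,4)A 2/2 ✓
(2,0)A 2/2 ✓
(2,1)A 3/3 ✓
(2,2)A 3/3 ✓
(2,3)A 3/3 ✓
(2,4)A 4/4 ✓
(2,5)A 1/1 ✓
(3,0)A 3/3 ✓
(3,1)A 2/3 ✓
(3,4)A 2/2 ✓
(4,0)A 2/3 ✓
(4,1)B 0/3 ✗
(4,2)A 2/3 ✓
(4,3)A 3/3 ✓
(4,4)A 4/4 ✓
(4,5)A 2/2 ✓
(5,0)A 1/1 ✓
(5,2)A 2/2 ✓
(5,3)A 4/4 ✓
(5,4)A 4/4 ✓
(5,5)A 2/2 ✓
(6,3)A 2/2 ✓
(6,4)A 2/2 ✓
Unsatisfied: (0,0), (0,1), (4,1) — 3 in total.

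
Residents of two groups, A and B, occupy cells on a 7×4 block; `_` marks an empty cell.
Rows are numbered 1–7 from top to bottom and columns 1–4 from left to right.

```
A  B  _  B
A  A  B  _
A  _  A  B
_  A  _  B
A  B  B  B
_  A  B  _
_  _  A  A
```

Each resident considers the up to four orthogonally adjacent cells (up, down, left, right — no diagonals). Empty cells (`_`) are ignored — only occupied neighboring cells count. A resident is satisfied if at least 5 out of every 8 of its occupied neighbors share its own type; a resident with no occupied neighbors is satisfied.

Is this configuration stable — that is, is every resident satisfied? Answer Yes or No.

No

Row 1: (1,1)A 1/2 ✗ · (1,2)B 0/2 ✗ · (1,4)B 0/0 ✓
Row 2: (2,1)A 3/3 ✓ · (2,2)A 1/3 ✗ · (2,3)B 0/2 ✗
Row 3: (3,1)A 1/1 ✓ · (3,3)A 0/2 ✗ · (3,4)B 1/2 ✗
Row 4: (4,2)A 0/1 ✗ · (4,4)B 2/2 ✓
Row 5: (5,1)A 0/1 ✗ · (5,2)B 1/4 ✗ · (5,3)B 3/3 ✓ · (5,4)B 2/2 ✓
Row 6: (6,2)A 0/2 ✗ · (6,3)B 1/3 ✗
Row 7: (7,3)A 1/2 ✗ · (7,4)A 1/1 ✓
For instance (1,1) has only 1/2 same-type neighbors, below 5/8.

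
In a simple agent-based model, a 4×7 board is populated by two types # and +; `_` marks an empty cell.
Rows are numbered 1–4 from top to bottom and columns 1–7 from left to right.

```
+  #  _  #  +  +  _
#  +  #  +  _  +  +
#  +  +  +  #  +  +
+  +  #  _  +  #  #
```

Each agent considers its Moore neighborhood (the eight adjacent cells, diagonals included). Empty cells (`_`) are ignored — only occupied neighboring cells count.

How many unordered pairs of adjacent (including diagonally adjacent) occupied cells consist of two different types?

Scan each occupied cell's neighbors to the right and below (and the two forward diagonals) so each pair is counted once.
Row 1: +(1,1)–#(1,2)≠ +(1,1)–#(2,1)≠ +(1,1)–+(2,2)= #(1,2)–+(2,2)≠ #(1,2)–#(2,3)= #(1,2)–#(2,1)= #(1,4)–+(1,5)≠ #(1,4)–+(2,4)≠ #(1,4)–#(2,3)= +(1,5)–+(1,6)= +(1,5)–+(2,6)= +(1,5)–+(2,4)= +(1,6)–+(2,6)= +(1,6)–+(2,7)=  → 5/14 unlike.
Row 2: #(2,1)–+(2,2)≠ #(2,1)–#(3,1)= #(2,1)–+(3,2)≠ +(2,2)–#(2,3)≠ +(2,2)–+(3,2)= +(2,2)–+(3,3)= +(2,2)–#(3,1)≠ #(2,3)–+(2,4)≠ #(2,3)–+(3,3)≠ #(2,3)–+(3,4)≠ #(2,3)–+(3,2)≠ +(2,4)–+(3,4)= +(2,4)–#(3,5)≠ +(2,4)–+(3,3)= +(2,6)–+(2,7)= +(2,6)–+(3,6)= +(2,6)–+(3,7)= +(2,6)–#(3,5)≠ +(2,7)–+(3,7)= +(2,7)–+(3,6)=  → 10/20 unlike.
Row 3: #(3,1)–+(3,2)≠ #(3,1)–+(4,1)≠ #(3,1)–+(4,2)≠ +(3,2)–+(3,3)= +(3,2)–+(4,2)= +(3,2)–#(4,3)≠ +(3,2)–+(4,1)= +(3,3)–+(3,4)= +(3,3)–#(4,3)≠ +(3,3)–+(4,2)= +(3,4)–#(3,5)≠ +(3,4)–+(4,5)= +(3,4)–#(4,3)≠ #(3,5)–+(3,6)≠ #(3,5)–+(4,5)≠ #(3,5)–#(4,6)= +(3,6)–+(3,7)= +(3,6)–#(4,6)≠ +(3,6)–#(4,7)≠ +(3,6)–+(4,5)= +(3,7)–#(4,7)≠ +(3,7)–#(4,6)≠  → 13/22 unlike.
Row 4: +(4,1)–+(4,2)= +(4,2)–#(4,3)≠ +(4,5)–#(4,6)≠ #(4,6)–#(4,7)=  → 2/4 unlike.
Total adjacent occupied pairs: 60; unlike-type pairs: 30.

30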